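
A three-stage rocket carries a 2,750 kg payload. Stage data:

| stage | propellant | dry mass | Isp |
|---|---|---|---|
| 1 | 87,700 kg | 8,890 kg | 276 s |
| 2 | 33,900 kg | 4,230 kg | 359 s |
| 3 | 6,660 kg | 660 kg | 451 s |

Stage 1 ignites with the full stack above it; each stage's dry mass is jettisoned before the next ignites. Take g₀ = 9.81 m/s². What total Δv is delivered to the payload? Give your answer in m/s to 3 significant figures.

Δv ≈ 11600 m/s

Ignition mass of stage 1 = 87,700+8,890 + 33,900+4,230 + 6,660+660 + 2,750 = 144,790 kg.
Stage 1: m₀ = 144,790 kg, m_f = 144,790 − 87,700 = 57,090 kg; Δv = 276×9.81×ln(2.536) = 2707.6×0.9307 ≈ 2520 m/s.
Stage 2: m₀ = 48,200 kg, m_f = 48,200 − 33,900 = 14,300 kg; Δv = 359×9.81×ln(3.371) = 3521.8×1.2151 ≈ 4279 m/s.
Stage 3: m₀ = 10,070 kg, m_f = 10,070 − 6,660 = 3,410 kg; Δv = 451×9.81×ln(2.953) = 4424.3×1.0828 ≈ 4791 m/s.
Total Δv = 2520 + 4279 + 4791 = 11590 m/s.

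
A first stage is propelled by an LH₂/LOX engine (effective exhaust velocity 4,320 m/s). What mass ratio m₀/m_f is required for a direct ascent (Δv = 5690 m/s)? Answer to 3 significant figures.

mass ratio ≈ 3.73

m₀/m_f = exp(Δv / v_e) = exp(5690 / 4320.0) = exp(1.3171) = 3.7327.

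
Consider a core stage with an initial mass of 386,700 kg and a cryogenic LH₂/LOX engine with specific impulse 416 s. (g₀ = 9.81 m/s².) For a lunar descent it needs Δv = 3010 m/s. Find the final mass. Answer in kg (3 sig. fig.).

final mass ≈ 185000 kg

v_e = Isp · g₀ = 416 × 9.81 = 4081.0 m/s.
Rocket equation: m₀/m_f = exp(Δv / v_e) = exp(3010 / 4081.0) = exp(0.7376) = 2.0909.
m_f = m₀ / 2.0909 = 386,700 / 2.0909 = 184,944 kg.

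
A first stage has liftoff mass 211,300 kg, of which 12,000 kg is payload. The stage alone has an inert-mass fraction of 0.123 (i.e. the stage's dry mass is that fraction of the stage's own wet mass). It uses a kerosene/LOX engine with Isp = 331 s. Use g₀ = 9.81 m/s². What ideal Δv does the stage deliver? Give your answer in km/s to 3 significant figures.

Δv ≈ 5.70 km/s

Stage wet mass = m₀ − payload = 211,300 − 12,000 = 199,300 kg.
Stage dry mass = ε × stage wet mass = 0.123 × 199,300 = 24,513.9 kg.
Burnout mass m_f = stage dry + payload = 24,513.9 + 12,000 = 36,513.9 kg.
v_e = Isp · g₀ = 331 × 9.81 = 3247.1 m/s.
From the ideal rocket equation, Δv = v_e · ln(211,300/36,513.9) = 3247.1 × ln(5.787) = 3247.1 × 1.7556 ≈ 5701 m/s.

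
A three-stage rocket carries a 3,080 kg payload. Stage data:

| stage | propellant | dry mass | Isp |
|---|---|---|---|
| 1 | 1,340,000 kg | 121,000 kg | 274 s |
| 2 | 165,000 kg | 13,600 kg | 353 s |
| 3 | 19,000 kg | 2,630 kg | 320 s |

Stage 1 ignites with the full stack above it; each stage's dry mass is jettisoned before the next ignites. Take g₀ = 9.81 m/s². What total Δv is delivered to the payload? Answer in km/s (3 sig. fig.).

Δv ≈ 14.8 km/s

Ignition mass of stage 1 = 1,340,000+121,000 + 165,000+13,600 + 19,000+2,630 + 3,080 = 1,664,310 kg.
Stage 1: m₀ = 1,664,310 kg, m_f = 1,664,310 − 1,340,000 = 324,310 kg; Δv = 274×9.81×ln(5.132) = 2687.9×1.6355 ≈ 4396 m/s.
Stage 2: m₀ = 203,310 kg, m_f = 203,310 − 165,000 = 38,310 kg; Δv = 353×9.81×ln(5.307) = 3462.9×1.6690 ≈ 5780 m/s.
Stage 3: m₀ = 24,710 kg, m_f = 24,710 − 19,000 = 5,710 kg; Δv = 320×9.81×ln(4.327) = 3139.2×1.4650 ≈ 4599 m/s.
Total Δv = 4396 + 5780 + 4599 = 14775 m/s.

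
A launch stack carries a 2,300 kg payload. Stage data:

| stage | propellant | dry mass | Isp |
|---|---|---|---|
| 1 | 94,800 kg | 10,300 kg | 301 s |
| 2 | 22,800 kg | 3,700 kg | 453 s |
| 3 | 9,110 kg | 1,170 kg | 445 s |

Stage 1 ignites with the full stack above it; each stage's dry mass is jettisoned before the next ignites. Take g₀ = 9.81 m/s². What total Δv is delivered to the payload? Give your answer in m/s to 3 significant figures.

Ignition mass of stage 1 = 94,800+10,300 + 22,800+3,700 + 9,110+1,170 + 2,300 = 144,180 kg.
Stage 1: m₀ = 144,180 kg, m_f = 144,180 − 94,800 = 49,380 kg; Δv = 301×9.81×ln(2.92) = 2952.8×1.0715 ≈ 3164 m/s.
Stage 2: m₀ = 39,080 kg, m_f = 39,080 − 22,800 = 16,280 kg; Δv = 453×9.81×ln(2.4) = 4443.9×0.8757 ≈ 3891 m/s.
Stage 3: m₀ = 12,580 kg, m_f = 12,580 − 9,110 = 3,470 kg; Δv = 445×9.81×ln(3.625) = 4365.4×1.2880 ≈ 5622 m/s.
Total Δv = 3164 + 3891 + 5622 = 12677 m/s.

Δv ≈ 12700 m/s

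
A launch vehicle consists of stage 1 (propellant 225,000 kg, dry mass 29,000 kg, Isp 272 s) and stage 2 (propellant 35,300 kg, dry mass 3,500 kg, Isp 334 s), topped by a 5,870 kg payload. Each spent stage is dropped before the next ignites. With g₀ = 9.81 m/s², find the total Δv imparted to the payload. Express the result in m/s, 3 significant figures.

Ignition mass of stage 1 = 225,000+29,000 + 35,300+3,500 + 5,870 = 298,670 kg.
Stage 1: m₀ = 298,670 kg, m_f = 298,670 − 225,000 = 73,670 kg; Δv = 272×9.81×ln(4.054) = 2668.3×1.3997 ≈ 3735 m/s.
Stage 2: m₀ = 44,670 kg, m_f = 44,670 − 35,300 = 9,370 kg; Δv = 334×9.81×ln(4.767) = 3276.5×1.5618 ≈ 5117 m/s.
Total Δv = 3735 + 5117 = 8852 m/s.

Δv ≈ 8850 m/s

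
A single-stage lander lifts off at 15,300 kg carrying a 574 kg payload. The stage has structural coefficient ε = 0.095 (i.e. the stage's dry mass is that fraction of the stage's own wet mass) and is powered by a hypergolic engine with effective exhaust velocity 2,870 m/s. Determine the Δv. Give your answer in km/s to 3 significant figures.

Stage wet mass = m₀ − payload = 15,300 − 574 = 14,726 kg.
Stage dry mass = ε × stage wet mass = 0.095 × 14,726 = 1,398.97 kg.
Burnout mass m_f = stage dry + payload = 1,398.97 + 574 = 1,972.97 kg.
Δv = v_e · ln(15,300/1,972.97) = 2870.0 × ln(7.755) = 2870.0 × 2.0483 ≈ 5879 m/s.

Δv ≈ 5.88 km/s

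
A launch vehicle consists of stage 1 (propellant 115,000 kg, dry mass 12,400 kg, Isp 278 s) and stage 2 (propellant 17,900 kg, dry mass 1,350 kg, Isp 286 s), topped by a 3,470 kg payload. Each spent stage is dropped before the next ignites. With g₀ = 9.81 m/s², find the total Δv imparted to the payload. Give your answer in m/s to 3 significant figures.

Ignition mass of stage 1 = 115,000+12,400 + 17,900+1,350 + 3,470 = 150,120 kg.
Stage 1: m₀ = 150,120 kg, m_f = 150,120 − 115,000 = 35,120 kg; Δv = 278×9.81×ln(4.274) = 2727.2×1.4527 ≈ 3962 m/s.
Stage 2: m₀ = 22,720 kg, m_f = 22,720 − 17,900 = 4,820 kg; Δv = 286×9.81×ln(4.714) = 2805.7×1.5505 ≈ 4350 m/s.
Total Δv = 3962 + 4350 = 8312 m/s.

Δv ≈ 8310 m/s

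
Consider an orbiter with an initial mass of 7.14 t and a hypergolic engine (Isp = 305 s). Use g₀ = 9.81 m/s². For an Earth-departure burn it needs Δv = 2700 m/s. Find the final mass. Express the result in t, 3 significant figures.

final mass ≈ 2.90 t

v_e = Isp · g₀ = 305 × 9.81 = 2992.1 m/s.
From the ideal rocket equation, m₀/m_f = exp(Δv / v_e) = exp(2700 / 2992.1) = exp(0.9024) = 2.4655.
m_f = m₀ / 2.4655 = 7.14 / 2.4655 = 2.89596 t.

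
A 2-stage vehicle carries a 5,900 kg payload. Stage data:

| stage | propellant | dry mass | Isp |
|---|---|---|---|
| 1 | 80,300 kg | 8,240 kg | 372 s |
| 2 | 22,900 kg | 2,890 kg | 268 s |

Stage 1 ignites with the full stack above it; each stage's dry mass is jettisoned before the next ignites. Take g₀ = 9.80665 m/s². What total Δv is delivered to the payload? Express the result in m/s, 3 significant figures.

Δv ≈ 7390 m/s

Ignition mass of stage 1 = 80,300+8,240 + 22,900+2,890 + 5,900 = 120,230 kg.
Stage 1: m₀ = 120,230 kg, m_f = 120,230 − 80,300 = 39,930 kg; Δv = 372×9.80665×ln(3.011) = 3648.1×1.1023 ≈ 4021 m/s.
Stage 2: m₀ = 31,690 kg, m_f = 31,690 − 22,900 = 8,790 kg; Δv = 268×9.80665×ln(3.605) = 2628.2×1.2824 ≈ 3370 m/s.
Total Δv = 4021 + 3370 = 7391 m/s.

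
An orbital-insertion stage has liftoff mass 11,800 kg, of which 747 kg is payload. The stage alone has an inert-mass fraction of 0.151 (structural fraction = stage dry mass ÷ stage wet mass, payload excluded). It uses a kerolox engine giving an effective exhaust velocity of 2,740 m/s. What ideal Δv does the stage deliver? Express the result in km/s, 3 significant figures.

Δv ≈ 4.35 km/s

Stage wet mass = m₀ − payload = 11,800 − 747 = 11,053 kg.
Stage dry mass = ε × stage wet mass = 0.151 × 11,053 = 1,669 kg.
Burnout mass m_f = stage dry + payload = 1,669 + 747 = 2,416 kg.
Δv = v_e · ln(11,800/2,416) = 2740.0 × ln(4.884) = 2740.0 × 1.5860 ≈ 4346 m/s.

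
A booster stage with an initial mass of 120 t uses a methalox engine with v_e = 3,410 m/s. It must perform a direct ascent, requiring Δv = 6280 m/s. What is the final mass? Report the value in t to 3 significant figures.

final mass ≈ 19.0 t

m₀/m_f = exp(Δv / v_e) = exp(6280 / 3410.0) = exp(1.8416) = 6.3069.
m_f = m₀ / 6.3069 = 120 / 6.3069 = 19.0268 t.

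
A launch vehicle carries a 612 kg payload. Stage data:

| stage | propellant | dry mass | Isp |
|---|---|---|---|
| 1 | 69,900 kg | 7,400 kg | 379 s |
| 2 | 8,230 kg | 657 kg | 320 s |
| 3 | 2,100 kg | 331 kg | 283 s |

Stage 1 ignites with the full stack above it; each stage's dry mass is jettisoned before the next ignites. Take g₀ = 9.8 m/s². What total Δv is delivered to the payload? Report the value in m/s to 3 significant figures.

Ignition mass of stage 1 = 69,900+7,400 + 8,230+657 + 2,100+331 + 612 = 89,230 kg.
Stage 1: m₀ = 89,230 kg, m_f = 89,230 − 69,900 = 19,330 kg; Δv = 379×9.8×ln(4.616) = 3714.2×1.5296 ≈ 5681 m/s.
Stage 2: m₀ = 11,930 kg, m_f = 11,930 − 8,230 = 3,700 kg; Δv = 320×9.8×ln(3.224) = 3136.0×1.1707 ≈ 3671 m/s.
Stage 3: m₀ = 3,043 kg, m_f = 3,043 − 2,100 = 943 kg; Δv = 283×9.8×ln(3.227) = 2773.4×1.1715 ≈ 3249 m/s.
Total Δv = 5681 + 3671 + 3249 = 12601 m/s.

Δv ≈ 12600 m/s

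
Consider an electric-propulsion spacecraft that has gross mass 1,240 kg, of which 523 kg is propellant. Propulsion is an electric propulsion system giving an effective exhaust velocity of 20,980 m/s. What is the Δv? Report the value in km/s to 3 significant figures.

Δv ≈ 11.5 km/s

m_f = m₀ − m_prop = 1,240 − 523 = 717 kg.
Δv = v_e · ln(m₀/m_f) = 20980.0 × ln(1.729) = 20980.0 × 0.5478 ≈ 11492.7 m/s.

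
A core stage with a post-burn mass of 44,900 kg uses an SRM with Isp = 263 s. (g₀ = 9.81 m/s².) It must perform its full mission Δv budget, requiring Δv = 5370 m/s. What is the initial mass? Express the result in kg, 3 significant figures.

initial mass ≈ 360000 kg

v_e = Isp · g₀ = 263 × 9.81 = 2580.0 m/s.
m₀/m_f = exp(Δv / v_e) = exp(5370 / 2580.0) = exp(2.0814) = 8.0155.
m₀ = m_f × 8.0155 = 44,900 × 8.0155 = 359,896 kg.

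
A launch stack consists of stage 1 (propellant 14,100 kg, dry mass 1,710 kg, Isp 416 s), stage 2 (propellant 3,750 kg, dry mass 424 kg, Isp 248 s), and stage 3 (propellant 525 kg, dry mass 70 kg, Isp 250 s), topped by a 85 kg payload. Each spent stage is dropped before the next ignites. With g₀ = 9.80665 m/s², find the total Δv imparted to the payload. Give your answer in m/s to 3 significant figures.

Ignition mass of stage 1 = 14,100+1,710 + 3,750+424 + 525+70 + 85 = 20,664 kg.
Stage 1: m₀ = 20,664 kg, m_f = 20,664 − 14,100 = 6,564 kg; Δv = 416×9.80665×ln(3.148) = 4079.6×1.1468 ≈ 4678 m/s.
Stage 2: m₀ = 4,854 kg, m_f = 4,854 − 3,750 = 1,104 kg; Δv = 248×9.80665×ln(4.397) = 2432.0×1.4809 ≈ 3602 m/s.
Stage 3: m₀ = 680 kg, m_f = 680 − 525 = 155 kg; Δv = 250×9.80665×ln(4.387) = 2451.7×1.4787 ≈ 3625 m/s.
Total Δv = 4678 + 3602 + 3625 = 11905 m/s.

Δv ≈ 11900 m/s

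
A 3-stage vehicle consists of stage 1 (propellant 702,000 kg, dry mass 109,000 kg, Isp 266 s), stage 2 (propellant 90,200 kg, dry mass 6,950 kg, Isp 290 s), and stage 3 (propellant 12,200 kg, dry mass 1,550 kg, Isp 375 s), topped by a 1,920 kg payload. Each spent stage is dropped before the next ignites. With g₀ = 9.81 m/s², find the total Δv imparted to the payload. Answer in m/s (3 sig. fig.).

Ignition mass of stage 1 = 702,000+109,000 + 90,200+6,950 + 12,200+1,550 + 1,920 = 923,820 kg.
Stage 1: m₀ = 923,820 kg, m_f = 923,820 − 702,000 = 221,820 kg; Δv = 266×9.81×ln(4.165) = 2609.5×1.4267 ≈ 3723 m/s.
Stage 2: m₀ = 112,820 kg, m_f = 112,820 − 90,200 = 22,620 kg; Δv = 290×9.81×ln(4.988) = 2844.9×1.6070 ≈ 4572 m/s.
Stage 3: m₀ = 15,670 kg, m_f = 15,670 − 12,200 = 3,470 kg; Δv = 375×9.81×ln(4.516) = 3678.8×1.5076 ≈ 5546 m/s.
Total Δv = 3723 + 4572 + 5546 = 13841 m/s.

Δv ≈ 13800 m/s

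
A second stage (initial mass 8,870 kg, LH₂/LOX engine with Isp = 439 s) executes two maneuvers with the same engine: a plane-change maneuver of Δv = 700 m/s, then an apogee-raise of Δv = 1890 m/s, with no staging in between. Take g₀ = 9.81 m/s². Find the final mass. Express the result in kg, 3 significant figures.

final mass ≈ 4860 kg

v_e = Isp · g₀ = 439 × 9.81 = 4306.6 m/s.
After the first burn: m = 8870 × exp(−700/4306.6) = 8870 × 0.84998 = 7,539.32 kg.
After the second burn: m = 7,539.32 × exp(−1890/4306.6) = 7,539.32 × 0.64477 = 4,861.13 kg.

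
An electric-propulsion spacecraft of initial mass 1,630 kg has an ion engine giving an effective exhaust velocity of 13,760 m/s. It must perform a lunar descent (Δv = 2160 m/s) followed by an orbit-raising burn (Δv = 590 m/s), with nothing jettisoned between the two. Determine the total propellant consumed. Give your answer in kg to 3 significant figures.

total propellant consumed ≈ 295 kg

After the first burn: m = 1630 × exp(−2160/13760.0) = 1630 × 0.85472 = 1,393.19 kg.
After the second burn: m = 1,393.19 × exp(−590/13760.0) = 1,393.19 × 0.95803 = 1,334.72 kg.
Total propellant = m₀ − m_final = 1630 − 1,334.72 = 295.28 kg.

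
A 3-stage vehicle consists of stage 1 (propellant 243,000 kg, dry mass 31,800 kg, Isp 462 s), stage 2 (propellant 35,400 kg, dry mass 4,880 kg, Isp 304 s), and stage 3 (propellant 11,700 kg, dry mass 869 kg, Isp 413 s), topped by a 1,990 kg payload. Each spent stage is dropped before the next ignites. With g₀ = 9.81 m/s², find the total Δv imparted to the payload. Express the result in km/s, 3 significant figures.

Ignition mass of stage 1 = 243,000+31,800 + 35,400+4,880 + 11,700+869 + 1,990 = 329,639 kg.
Stage 1: m₀ = 329,639 kg, m_f = 329,639 − 243,000 = 86,639 kg; Δv = 462×9.81×ln(3.805) = 4532.2×1.3362 ≈ 6056 m/s.
Stage 2: m₀ = 54,839 kg, m_f = 54,839 − 35,400 = 19,439 kg; Δv = 304×9.81×ln(2.821) = 2982.2×1.0371 ≈ 3093 m/s.
Stage 3: m₀ = 14,559 kg, m_f = 14,559 − 11,700 = 2,859 kg; Δv = 413×9.81×ln(5.092) = 4051.5×1.6277 ≈ 6595 m/s.
Total Δv = 6056 + 3093 + 6595 = 15744 m/s.

Δv ≈ 15.7 km/s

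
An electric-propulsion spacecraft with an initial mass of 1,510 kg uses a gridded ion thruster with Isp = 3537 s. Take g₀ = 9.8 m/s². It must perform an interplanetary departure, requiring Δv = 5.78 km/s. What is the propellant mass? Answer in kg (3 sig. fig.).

v_e = Isp · g₀ = 3537 × 9.8 = 34662.6 m/s.
m₀/m_f = exp(Δv / v_e) = exp(5780 / 34662.6) = exp(0.1668) = 1.1815.
m_f = 1,510 / 1.1815 = 1,278.04 kg, so propellant = m₀ − m_f = 1,510 − 1,278.04 = 231.96 kg.

propellant mass ≈ 232 kg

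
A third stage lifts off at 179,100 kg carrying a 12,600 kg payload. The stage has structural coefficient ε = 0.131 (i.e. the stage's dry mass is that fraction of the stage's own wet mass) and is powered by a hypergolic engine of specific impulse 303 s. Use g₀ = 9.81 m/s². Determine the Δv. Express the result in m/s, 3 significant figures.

Δv ≈ 4900 m/s

Stage wet mass = m₀ − payload = 179,100 − 12,600 = 166,500 kg.
Stage dry mass = ε × stage wet mass = 0.131 × 166,500 = 21,811.5 kg.
Burnout mass m_f = stage dry + payload = 21,811.5 + 12,600 = 34,411.5 kg.
v_e = Isp · g₀ = 303 × 9.81 = 2972.4 m/s.
By the Tsiolkovsky rocket equation, Δv = v_e · ln(179,100/34,411.5) = 2972.4 × ln(5.205) = 2972.4 × 1.6496 ≈ 4903 m/s.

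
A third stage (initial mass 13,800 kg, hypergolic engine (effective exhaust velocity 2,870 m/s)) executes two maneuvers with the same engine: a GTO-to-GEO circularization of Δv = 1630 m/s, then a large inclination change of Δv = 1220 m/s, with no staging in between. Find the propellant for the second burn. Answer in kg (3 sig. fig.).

propellant for the second burn ≈ 2710 kg

After the first burn: m = 13800 × exp(−1630/2870.0) = 13800 × 0.56669 = 7,820.32 kg.
After the second burn: m = 7,820.32 × exp(−1220/2870.0) = 7,820.32 × 0.65371 = 5,112.22 kg.
Second-burn propellant = 7,820.32 − 5,112.22 = 2,708.1 kg.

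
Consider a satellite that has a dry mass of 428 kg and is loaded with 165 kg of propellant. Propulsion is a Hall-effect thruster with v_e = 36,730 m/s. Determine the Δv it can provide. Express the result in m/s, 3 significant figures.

Δv ≈ 12000 m/s

m₀ = m_dry + m_prop = 428 + 165 = 593 kg.
Δv = v_e · ln(m₀/m_f) = 36730.0 × ln(1.386) = 36730.0 × 0.3261 ≈ 11976.6 m/s.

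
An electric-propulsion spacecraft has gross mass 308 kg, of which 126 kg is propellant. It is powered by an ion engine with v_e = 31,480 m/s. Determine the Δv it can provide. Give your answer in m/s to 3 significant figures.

Δv ≈ 16600 m/s

m_f = m₀ − m_prop = 308 − 126 = 182 kg.
Δv = v_e · ln(m₀/m_f) = 31480.0 × ln(1.692) = 31480.0 × 0.5261 ≈ 16561.4 m/s.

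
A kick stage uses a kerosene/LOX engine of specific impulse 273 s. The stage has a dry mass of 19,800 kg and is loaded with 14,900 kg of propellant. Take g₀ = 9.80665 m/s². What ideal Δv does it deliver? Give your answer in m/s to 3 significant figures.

Δv ≈ 1500 m/s

v_e = Isp · g₀ = 273 × 9.80665 = 2677.2 m/s.
m₀ = m_dry + m_prop = 19,800 + 14,900 = 34,700 kg.
From the ideal rocket equation, Δv = v_e · ln(m₀/m_f) = 2677.2 × ln(1.753) = 2677.2 × 0.5611 ≈ 1502.1 m/s.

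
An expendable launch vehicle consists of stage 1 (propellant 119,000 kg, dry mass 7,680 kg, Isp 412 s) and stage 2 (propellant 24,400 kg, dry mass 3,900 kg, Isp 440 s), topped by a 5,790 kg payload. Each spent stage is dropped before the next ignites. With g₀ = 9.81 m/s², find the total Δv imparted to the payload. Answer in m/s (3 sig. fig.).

Δv ≈ 10900 m/s

Ignition mass of stage 1 = 119,000+7,680 + 24,400+3,900 + 5,790 = 160,770 kg.
Stage 1: m₀ = 160,770 kg, m_f = 160,770 − 119,000 = 41,770 kg; Δv = 412×9.81×ln(3.849) = 4041.7×1.3478 ≈ 5447 m/s.
Stage 2: m₀ = 34,090 kg, m_f = 34,090 − 24,400 = 9,690 kg; Δv = 440×9.81×ln(3.518) = 4316.4×1.2579 ≈ 5430 m/s.
Total Δv = 5447 + 5430 = 10877 m/s.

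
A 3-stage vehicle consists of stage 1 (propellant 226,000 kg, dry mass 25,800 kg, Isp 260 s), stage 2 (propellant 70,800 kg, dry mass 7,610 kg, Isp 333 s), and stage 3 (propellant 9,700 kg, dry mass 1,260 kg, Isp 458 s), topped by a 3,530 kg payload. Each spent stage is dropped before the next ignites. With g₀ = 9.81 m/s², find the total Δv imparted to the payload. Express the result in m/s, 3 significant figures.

Ignition mass of stage 1 = 226,000+25,800 + 70,800+7,610 + 9,700+1,260 + 3,530 = 344,700 kg.
Stage 1: m₀ = 344,700 kg, m_f = 344,700 − 226,000 = 118,700 kg; Δv = 260×9.81×ln(2.904) = 2550.6×1.0661 ≈ 2719 m/s.
Stage 2: m₀ = 92,900 kg, m_f = 92,900 − 70,800 = 22,100 kg; Δv = 333×9.81×ln(4.204) = 3266.7×1.4359 ≈ 4691 m/s.
Stage 3: m₀ = 14,490 kg, m_f = 14,490 − 9,700 = 4,790 kg; Δv = 458×9.81×ln(3.025) = 4493.0×1.1069 ≈ 4973 m/s.
Total Δv = 2719 + 4691 + 4973 = 12383 m/s.

Δv ≈ 12400 m/s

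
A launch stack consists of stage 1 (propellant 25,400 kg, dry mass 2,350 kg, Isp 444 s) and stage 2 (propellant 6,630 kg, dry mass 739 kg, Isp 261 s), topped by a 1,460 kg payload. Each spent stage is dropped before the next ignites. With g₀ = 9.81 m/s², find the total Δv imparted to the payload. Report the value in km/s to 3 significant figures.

Ignition mass of stage 1 = 25,400+2,350 + 6,630+739 + 1,460 = 36,579 kg.
Stage 1: m₀ = 36,579 kg, m_f = 36,579 − 25,400 = 11,179 kg; Δv = 444×9.81×ln(3.272) = 4355.6×1.1854 ≈ 5163 m/s.
Stage 2: m₀ = 8,829 kg, m_f = 8,829 − 6,630 = 2,199 kg; Δv = 261×9.81×ln(4.015) = 2560.4×1.3900 ≈ 3559 m/s.
Total Δv = 5163 + 3559 = 8722 m/s.

Δv ≈ 8.72 km/s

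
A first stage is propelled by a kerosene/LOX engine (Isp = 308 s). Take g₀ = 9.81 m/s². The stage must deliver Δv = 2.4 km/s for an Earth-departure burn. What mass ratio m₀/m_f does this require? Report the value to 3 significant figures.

v_e = Isp · g₀ = 308 × 9.81 = 3021.5 m/s.
From the ideal rocket equation, m₀/m_f = exp(Δv / v_e) = exp(2400 / 3021.5) = exp(0.7943) = 2.2129.

mass ratio ≈ 2.21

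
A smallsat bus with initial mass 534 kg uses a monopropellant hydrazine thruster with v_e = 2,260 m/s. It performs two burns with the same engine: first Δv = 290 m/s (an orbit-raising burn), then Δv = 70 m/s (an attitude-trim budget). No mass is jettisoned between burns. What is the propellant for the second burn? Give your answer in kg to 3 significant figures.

propellant for the second burn ≈ 14.3 kg

After the first burn: m = 534 × exp(−290/2260.0) = 534 × 0.87957 = 469.69 kg.
After the second burn: m = 469.69 × exp(−70/2260.0) = 469.69 × 0.96950 = 455.364 kg.
Second-burn propellant = 469.69 − 455.364 = 14.326 kg.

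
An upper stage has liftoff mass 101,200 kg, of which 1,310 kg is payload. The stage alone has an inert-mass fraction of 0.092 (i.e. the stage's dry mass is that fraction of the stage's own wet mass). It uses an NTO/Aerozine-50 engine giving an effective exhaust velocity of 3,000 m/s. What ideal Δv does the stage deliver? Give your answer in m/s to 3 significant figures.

Δv ≈ 6800 m/s

Stage wet mass = m₀ − payload = 101,200 − 1,310 = 99,890 kg.
Stage dry mass = ε × stage wet mass = 0.092 × 99,890 = 9,189.88 kg.
Burnout mass m_f = stage dry + payload = 9,189.88 + 1,310 = 10,499.88 kg.
Δv = v_e · ln(101,200/10,499.88) = 3000.0 × ln(9.638) = 3000.0 × 2.2657 ≈ 6797 m/s.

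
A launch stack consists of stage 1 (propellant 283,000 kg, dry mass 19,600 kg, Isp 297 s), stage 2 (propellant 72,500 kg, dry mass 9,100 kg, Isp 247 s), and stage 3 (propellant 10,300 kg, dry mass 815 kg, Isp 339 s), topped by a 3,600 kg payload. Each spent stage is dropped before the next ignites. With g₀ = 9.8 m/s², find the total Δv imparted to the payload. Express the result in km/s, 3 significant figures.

Ignition mass of stage 1 = 283,000+19,600 + 72,500+9,100 + 10,300+815 + 3,600 = 398,915 kg.
Stage 1: m₀ = 398,915 kg, m_f = 398,915 − 283,000 = 115,915 kg; Δv = 297×9.8×ln(3.441) = 2910.6×1.2359 ≈ 3597 m/s.
Stage 2: m₀ = 96,315 kg, m_f = 96,315 − 72,500 = 23,815 kg; Δv = 247×9.8×ln(4.044) = 2420.6×1.3973 ≈ 3382 m/s.
Stage 3: m₀ = 14,715 kg, m_f = 14,715 − 10,300 = 4,415 kg; Δv = 339×9.8×ln(3.333) = 3322.2×1.2039 ≈ 3999 m/s.
Total Δv = 3597 + 3382 + 3999 = 10978 m/s.

Δv ≈ 11.0 km/s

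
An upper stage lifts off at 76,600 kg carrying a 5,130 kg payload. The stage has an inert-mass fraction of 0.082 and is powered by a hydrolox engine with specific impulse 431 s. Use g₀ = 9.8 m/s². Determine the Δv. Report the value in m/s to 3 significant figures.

Δv ≈ 8200 m/s

Stage wet mass = m₀ − payload = 76,600 − 5,130 = 71,470 kg.
Stage dry mass = ε × stage wet mass = 0.082 × 71,470 = 5,860.54 kg.
Burnout mass m_f = stage dry + payload = 5,860.54 + 5,130 = 10,990.54 kg.
v_e = Isp · g₀ = 431 × 9.8 = 4223.8 m/s.
Rocket equation: Δv = v_e · ln(76,600/10,990.54) = 4223.8 × ln(6.97) = 4223.8 × 1.9416 ≈ 8201 m/s.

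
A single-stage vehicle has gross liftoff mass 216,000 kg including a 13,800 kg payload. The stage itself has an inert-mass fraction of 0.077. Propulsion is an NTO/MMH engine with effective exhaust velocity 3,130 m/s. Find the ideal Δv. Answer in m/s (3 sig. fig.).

Δv ≈ 6250 m/s

Stage wet mass = m₀ − payload = 216,000 − 13,800 = 202,200 kg.
Stage dry mass = ε × stage wet mass = 0.077 × 202,200 = 15,569.4 kg.
Burnout mass m_f = stage dry + payload = 15,569.4 + 13,800 = 29,369.4 kg.
Δv = v_e · ln(216,000/29,369.4) = 3130.0 × ln(7.355) = 3130.0 × 1.9953 ≈ 6245 m/s.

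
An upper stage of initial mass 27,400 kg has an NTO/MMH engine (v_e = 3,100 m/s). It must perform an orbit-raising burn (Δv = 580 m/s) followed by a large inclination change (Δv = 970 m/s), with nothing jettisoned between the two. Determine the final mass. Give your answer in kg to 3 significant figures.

final mass ≈ 16600 kg

After the first burn: m = 27400 × exp(−580/3100.0) = 27400 × 0.82936 = 22,724.5 kg.
After the second burn: m = 22,724.5 × exp(−970/3100.0) = 22,724.5 × 0.73132 = 16,618.9 kg.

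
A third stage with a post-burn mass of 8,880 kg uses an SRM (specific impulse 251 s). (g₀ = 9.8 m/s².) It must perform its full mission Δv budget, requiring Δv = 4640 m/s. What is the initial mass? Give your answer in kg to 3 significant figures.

v_e = Isp · g₀ = 251 × 9.8 = 2459.8 m/s.
m₀/m_f = exp(Δv / v_e) = exp(4640 / 2459.8) = exp(1.8863) = 6.5951.
m₀ = m_f × 6.5951 = 8,880 × 6.5951 = 58,564.5 kg.

initial mass ≈ 58600 kg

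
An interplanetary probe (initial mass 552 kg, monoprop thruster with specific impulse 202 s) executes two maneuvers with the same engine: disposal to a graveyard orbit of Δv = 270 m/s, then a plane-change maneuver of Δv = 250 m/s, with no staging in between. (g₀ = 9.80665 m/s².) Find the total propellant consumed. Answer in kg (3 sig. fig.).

total propellant consumed ≈ 127 kg

v_e = Isp · g₀ = 202 × 9.80665 = 1980.9 m/s.
After the first burn: m = 552 × exp(−270/1980.9) = 552 × 0.87258 = 481.664 kg.
After the second burn: m = 481.664 × exp(−250/1980.9) = 481.664 × 0.88144 = 424.558 kg.
Total propellant = m₀ − m_final = 552 − 424.558 = 127.442 kg.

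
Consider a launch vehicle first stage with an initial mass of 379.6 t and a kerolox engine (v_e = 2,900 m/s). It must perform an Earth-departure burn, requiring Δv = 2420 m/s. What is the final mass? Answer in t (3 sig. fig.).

final mass ≈ 165 t

Using Δv = v_e ln(m₀/m_f): m₀/m_f = exp(Δv / v_e) = exp(2420 / 2900.0) = exp(0.8345) = 2.3036.
m_f = m₀ / 2.3036 = 379.6 / 2.3036 = 164.786 t.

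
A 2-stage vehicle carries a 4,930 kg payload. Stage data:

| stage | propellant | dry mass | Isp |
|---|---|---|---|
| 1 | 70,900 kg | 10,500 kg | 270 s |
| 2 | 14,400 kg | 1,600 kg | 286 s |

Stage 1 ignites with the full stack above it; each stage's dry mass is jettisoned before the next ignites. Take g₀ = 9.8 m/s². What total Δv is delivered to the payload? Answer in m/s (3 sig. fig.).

Δv ≈ 6390 m/s

Ignition mass of stage 1 = 70,900+10,500 + 14,400+1,600 + 4,930 = 102,330 kg.
Stage 1: m₀ = 102,330 kg, m_f = 102,330 − 70,900 = 31,430 kg; Δv = 270×9.8×ln(3.256) = 2646.0×1.1804 ≈ 3123 m/s.
Stage 2: m₀ = 20,930 kg, m_f = 20,930 − 14,400 = 6,530 kg; Δv = 286×9.8×ln(3.205) = 2802.8×1.1648 ≈ 3265 m/s.
Total Δv = 3123 + 3265 = 6388 m/s.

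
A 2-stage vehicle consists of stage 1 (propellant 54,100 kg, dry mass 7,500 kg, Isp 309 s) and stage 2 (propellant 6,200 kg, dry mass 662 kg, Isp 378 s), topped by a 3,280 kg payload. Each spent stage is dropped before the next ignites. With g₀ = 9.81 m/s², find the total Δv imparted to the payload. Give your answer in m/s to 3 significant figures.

Δv ≈ 7760 m/s

Ignition mass of stage 1 = 54,100+7,500 + 6,200+662 + 3,280 = 71,742 kg.
Stage 1: m₀ = 71,742 kg, m_f = 71,742 − 54,100 = 17,642 kg; Δv = 309×9.81×ln(4.067) = 3031.3×1.4028 ≈ 4252 m/s.
Stage 2: m₀ = 10,142 kg, m_f = 10,142 − 6,200 = 3,942 kg; Δv = 378×9.81×ln(2.573) = 3708.2×0.9450 ≈ 3504 m/s.
Total Δv = 4252 + 3504 = 7756 m/s.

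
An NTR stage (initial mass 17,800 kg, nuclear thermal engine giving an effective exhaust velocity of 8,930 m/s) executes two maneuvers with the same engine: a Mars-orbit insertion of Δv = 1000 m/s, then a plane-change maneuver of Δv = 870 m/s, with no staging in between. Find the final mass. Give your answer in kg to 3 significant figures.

final mass ≈ 14400 kg

After the first burn: m = 17800 × exp(−1000/8930.0) = 17800 × 0.89406 = 15,914.3 kg.
After the second burn: m = 15,914.3 × exp(−870/8930.0) = 15,914.3 × 0.90717 = 14,437 kg.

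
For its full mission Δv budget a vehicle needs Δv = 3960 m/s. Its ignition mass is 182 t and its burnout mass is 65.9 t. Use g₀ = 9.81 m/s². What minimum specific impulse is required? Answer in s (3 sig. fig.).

ln(m₀/m_f) = ln(182000/65900) = ln(2.762) = 1.0159.
From the ideal rocket equation, v_e = Δv / ln(m₀/m_f) = 3960 / 1.0159 = 3898.1 m/s.
Isp = v_e / g₀ = 3898.1 / 9.81 = 397.4 s.

Isp ≈ 397 s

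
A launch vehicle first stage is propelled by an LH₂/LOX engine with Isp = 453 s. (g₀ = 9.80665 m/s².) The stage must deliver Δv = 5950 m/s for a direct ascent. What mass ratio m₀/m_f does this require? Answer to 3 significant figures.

mass ratio ≈ 3.82

v_e = Isp · g₀ = 453 × 9.80665 = 4442.4 m/s.
m₀/m_f = exp(Δv / v_e) = exp(5950 / 4442.4) = exp(1.3394) = 3.8166.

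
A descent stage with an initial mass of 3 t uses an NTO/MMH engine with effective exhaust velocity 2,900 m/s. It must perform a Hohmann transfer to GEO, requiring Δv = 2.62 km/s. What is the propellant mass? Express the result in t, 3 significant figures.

From the ideal rocket equation, m₀/m_f = exp(Δv / v_e) = exp(2620 / 2900.0) = exp(0.9034) = 2.4681.
m_f = 3 / 2.4681 = 1.21551 t, so propellant = m₀ − m_f = 3 − 1.21551 = 1.78449 t.

propellant mass ≈ 1.78 t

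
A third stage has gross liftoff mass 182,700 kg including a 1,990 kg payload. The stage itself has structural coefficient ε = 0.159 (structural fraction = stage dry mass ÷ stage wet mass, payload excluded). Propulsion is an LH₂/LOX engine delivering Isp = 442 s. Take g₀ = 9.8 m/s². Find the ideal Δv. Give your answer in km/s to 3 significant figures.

Δv ≈ 7.72 km/s

Stage wet mass = m₀ − payload = 182,700 − 1,990 = 180,710 kg.
Stage dry mass = ε × stage wet mass = 0.159 × 180,710 = 28,732.9 kg.
Burnout mass m_f = stage dry + payload = 28,732.9 + 1,990 = 30,722.9 kg.
v_e = Isp · g₀ = 442 × 9.8 = 4331.6 m/s.
From the ideal rocket equation, Δv = v_e · ln(182,700/30,722.9) = 4331.6 × ln(5.947) = 4331.6 × 1.7828 ≈ 7723 m/s.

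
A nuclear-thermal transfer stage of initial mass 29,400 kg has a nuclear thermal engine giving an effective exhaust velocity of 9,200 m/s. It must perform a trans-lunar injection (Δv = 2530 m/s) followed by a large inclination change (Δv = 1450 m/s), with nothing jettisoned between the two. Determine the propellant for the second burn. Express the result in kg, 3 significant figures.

propellant for the second burn ≈ 3260 kg

After the first burn: m = 29400 × exp(−2530/9200.0) = 29400 × 0.75957 = 22,331.4 kg.
After the second burn: m = 22,331.4 × exp(−1450/9200.0) = 22,331.4 × 0.85418 = 19,075 kg.
Second-burn propellant = 22,331.4 − 19,075 = 3,256.4 kg.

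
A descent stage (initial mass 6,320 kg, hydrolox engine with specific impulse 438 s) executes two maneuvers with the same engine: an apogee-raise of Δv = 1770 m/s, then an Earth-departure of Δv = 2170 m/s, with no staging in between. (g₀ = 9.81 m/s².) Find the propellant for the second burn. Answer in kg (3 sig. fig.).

v_e = Isp · g₀ = 438 × 9.81 = 4296.8 m/s.
After the first burn: m = 6320 × exp(−1770/4296.8) = 6320 × 0.66237 = 4,186.18 kg.
After the second burn: m = 4,186.18 × exp(−2170/4296.8) = 4,186.18 × 0.60349 = 2,526.32 kg.
Second-burn propellant = 4,186.18 − 2,526.32 = 1,659.86 kg.

propellant for the second burn ≈ 1660 kg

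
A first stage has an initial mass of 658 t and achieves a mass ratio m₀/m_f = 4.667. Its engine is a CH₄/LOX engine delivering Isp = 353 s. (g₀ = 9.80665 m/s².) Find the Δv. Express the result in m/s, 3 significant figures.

v_e = Isp · g₀ = 353 × 9.80665 = 3461.7 m/s.
Using Δv = v_e ln(m₀/m_f): Δv = v_e · ln(4.667) = 3461.7 × 1.5405 ≈ 5332.9 m/s.

Δv ≈ 5330 m/s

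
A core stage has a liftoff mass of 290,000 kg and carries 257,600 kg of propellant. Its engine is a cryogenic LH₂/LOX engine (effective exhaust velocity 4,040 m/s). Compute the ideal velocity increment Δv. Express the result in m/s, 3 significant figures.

m_f = m₀ − m_prop = 290,000 − 257,600 = 32,400 kg.
By the Tsiolkovsky rocket equation, Δv = v_e · ln(m₀/m_f) = 4040.0 × ln(8.951) = 4040.0 × 2.1917 ≈ 8854.6 m/s.

Δv ≈ 8850 m/s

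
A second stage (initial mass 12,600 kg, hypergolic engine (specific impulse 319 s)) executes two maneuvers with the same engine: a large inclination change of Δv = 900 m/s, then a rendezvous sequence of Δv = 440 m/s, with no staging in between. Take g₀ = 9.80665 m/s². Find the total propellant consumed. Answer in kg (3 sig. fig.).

total propellant consumed ≈ 4390 kg

v_e = Isp · g₀ = 319 × 9.80665 = 3128.3 m/s.
After the first burn: m = 12600 × exp(−900/3128.3) = 12600 × 0.74999 = 9,449.87 kg.
After the second burn: m = 9,449.87 × exp(−440/3128.3) = 9,449.87 × 0.86879 = 8,209.95 kg.
Total propellant = m₀ − m_final = 12600 − 8,209.95 = 4,390.05 kg.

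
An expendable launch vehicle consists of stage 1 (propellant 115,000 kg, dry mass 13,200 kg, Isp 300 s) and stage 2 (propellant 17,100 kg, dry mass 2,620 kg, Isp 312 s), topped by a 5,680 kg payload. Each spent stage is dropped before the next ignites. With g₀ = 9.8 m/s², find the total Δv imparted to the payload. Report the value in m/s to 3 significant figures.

Ignition mass of stage 1 = 115,000+13,200 + 17,100+2,620 + 5,680 = 153,600 kg.
Stage 1: m₀ = 153,600 kg, m_f = 153,600 − 115,000 = 38,600 kg; Δv = 300×9.8×ln(3.979) = 2940.0×1.3811 ≈ 4060 m/s.
Stage 2: m₀ = 25,400 kg, m_f = 25,400 − 17,100 = 8,300 kg; Δv = 312×9.8×ln(3.06) = 3057.6×1.1185 ≈ 3420 m/s.
Total Δv = 4060 + 3420 = 7480 m/s.

Δv ≈ 7480 m/s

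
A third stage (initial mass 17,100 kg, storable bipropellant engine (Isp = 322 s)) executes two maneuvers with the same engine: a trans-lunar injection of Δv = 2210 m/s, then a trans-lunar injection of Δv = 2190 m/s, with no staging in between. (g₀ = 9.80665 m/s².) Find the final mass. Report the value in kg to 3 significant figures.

v_e = Isp · g₀ = 322 × 9.80665 = 3157.7 m/s.
After the first burn: m = 17100 × exp(−2210/3157.7) = 17100 × 0.49665 = 8,492.72 kg.
After the second burn: m = 8,492.72 × exp(−2190/3157.7) = 8,492.72 × 0.49981 = 4,244.75 kg.

final mass ≈ 4240 kg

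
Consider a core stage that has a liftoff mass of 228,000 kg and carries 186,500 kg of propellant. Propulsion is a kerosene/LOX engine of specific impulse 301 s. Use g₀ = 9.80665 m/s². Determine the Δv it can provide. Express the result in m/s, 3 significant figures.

Δv ≈ 5030 m/s

v_e = Isp · g₀ = 301 × 9.80665 = 2951.8 m/s.
m_f = m₀ − m_prop = 228,000 − 186,500 = 41,500 kg.
Using Δv = v_e ln(m₀/m_f): Δv = v_e · ln(m₀/m_f) = 2951.8 × ln(5.494) = 2951.8 × 1.7037 ≈ 5028.8 m/s.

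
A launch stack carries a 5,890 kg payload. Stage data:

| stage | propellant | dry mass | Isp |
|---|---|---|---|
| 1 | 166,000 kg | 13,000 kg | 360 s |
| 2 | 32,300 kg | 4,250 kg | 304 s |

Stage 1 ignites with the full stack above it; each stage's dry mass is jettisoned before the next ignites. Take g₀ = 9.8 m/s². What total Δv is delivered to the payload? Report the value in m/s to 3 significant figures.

Δv ≈ 9150 m/s

Ignition mass of stage 1 = 166,000+13,000 + 32,300+4,250 + 5,890 = 221,440 kg.
Stage 1: m₀ = 221,440 kg, m_f = 221,440 − 166,000 = 55,440 kg; Δv = 360×9.8×ln(3.994) = 3528.0×1.3849 ≈ 4886 m/s.
Stage 2: m₀ = 42,440 kg, m_f = 42,440 − 32,300 = 10,140 kg; Δv = 304×9.8×ln(4.185) = 2979.2×1.4316 ≈ 4265 m/s.
Total Δv = 4886 + 4265 = 9151 m/s.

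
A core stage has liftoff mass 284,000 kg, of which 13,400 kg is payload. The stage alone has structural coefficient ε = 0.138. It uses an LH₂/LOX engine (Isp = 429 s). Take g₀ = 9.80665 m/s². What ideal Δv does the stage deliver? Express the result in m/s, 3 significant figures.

Stage wet mass = m₀ − payload = 284,000 − 13,400 = 270,600 kg.
Stage dry mass = ε × stage wet mass = 0.138 × 270,600 = 37,342.8 kg.
Burnout mass m_f = stage dry + payload = 37,342.8 + 13,400 = 50,742.8 kg.
v_e = Isp · g₀ = 429 × 9.80665 = 4207.1 m/s.
Rocket equation: Δv = v_e · ln(284,000/50,742.8) = 4207.1 × ln(5.597) = 4207.1 × 1.7222 ≈ 7245 m/s.

Δv ≈ 7250 m/s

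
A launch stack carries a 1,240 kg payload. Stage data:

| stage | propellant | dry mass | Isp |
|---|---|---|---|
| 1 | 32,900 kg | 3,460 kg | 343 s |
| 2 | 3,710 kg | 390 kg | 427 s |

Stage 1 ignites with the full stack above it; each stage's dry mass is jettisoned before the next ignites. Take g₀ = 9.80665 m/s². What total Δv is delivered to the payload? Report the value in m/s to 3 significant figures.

Δv ≈ 10200 m/s

Ignition mass of stage 1 = 32,900+3,460 + 3,710+390 + 1,240 = 41,700 kg.
Stage 1: m₀ = 41,700 kg, m_f = 41,700 − 32,900 = 8,800 kg; Δv = 343×9.80665×ln(4.739) = 3363.7×1.5557 ≈ 5233 m/s.
Stage 2: m₀ = 5,340 kg, m_f = 5,340 − 3,710 = 1,630 kg; Δv = 427×9.80665×ln(3.276) = 4187.4×1.1866 ≈ 4969 m/s.
Total Δv = 5233 + 4969 = 10202 m/s.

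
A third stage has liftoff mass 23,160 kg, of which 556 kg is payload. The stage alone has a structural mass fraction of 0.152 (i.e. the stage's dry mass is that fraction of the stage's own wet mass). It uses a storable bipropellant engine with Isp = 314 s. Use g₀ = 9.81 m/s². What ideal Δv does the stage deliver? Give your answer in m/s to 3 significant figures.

Δv ≈ 5420 m/s

Stage wet mass = m₀ − payload = 23,160 − 556 = 22,604 kg.
Stage dry mass = ε × stage wet mass = 0.152 × 22,604 = 3,435.81 kg.
Burnout mass m_f = stage dry + payload = 3,435.81 + 556 = 3,991.81 kg.
v_e = Isp · g₀ = 314 × 9.81 = 3080.3 m/s.
From the ideal rocket equation, Δv = v_e · ln(23,160/3,991.81) = 3080.3 × ln(5.802) = 3080.3 × 1.7582 ≈ 5416 m/s.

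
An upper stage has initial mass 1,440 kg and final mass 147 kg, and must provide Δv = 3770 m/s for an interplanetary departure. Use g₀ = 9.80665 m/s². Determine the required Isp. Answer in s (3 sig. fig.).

Isp ≈ 168 s

ln(m₀/m_f) = ln(1440/147) = ln(9.796) = 2.2820.
v_e = Δv / ln(m₀/m_f) = 3770 / 2.2820 = 1652.1 m/s.
Isp = v_e / g₀ = 1652.1 / 9.80665 = 168.5 s.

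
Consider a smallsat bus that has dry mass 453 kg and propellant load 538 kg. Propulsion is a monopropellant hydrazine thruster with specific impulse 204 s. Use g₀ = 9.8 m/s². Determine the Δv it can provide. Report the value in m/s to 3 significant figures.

v_e = Isp · g₀ = 204 × 9.8 = 1999.2 m/s.
m₀ = m_dry + m_prop = 453 + 538 = 991 kg.
Using Δv = v_e ln(m₀/m_f): Δv = v_e · ln(m₀/m_f) = 1999.2 × ln(2.188) = 1999.2 × 0.7828 ≈ 1565.0 m/s.

Δv ≈ 1570 m/s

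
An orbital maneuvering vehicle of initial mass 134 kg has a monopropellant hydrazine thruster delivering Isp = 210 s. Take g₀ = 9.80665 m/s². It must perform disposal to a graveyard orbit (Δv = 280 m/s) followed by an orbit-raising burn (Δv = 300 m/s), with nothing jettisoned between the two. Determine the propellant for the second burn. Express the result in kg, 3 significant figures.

propellant for the second burn ≈ 15.9 kg

v_e = Isp · g₀ = 210 × 9.80665 = 2059.4 m/s.
After the first burn: m = 134 × exp(−280/2059.4) = 134 × 0.87288 = 116.966 kg.
After the second burn: m = 116.966 × exp(−300/2059.4) = 116.966 × 0.86444 = 101.11 kg.
Second-burn propellant = 116.966 − 101.11 = 15.856 kg.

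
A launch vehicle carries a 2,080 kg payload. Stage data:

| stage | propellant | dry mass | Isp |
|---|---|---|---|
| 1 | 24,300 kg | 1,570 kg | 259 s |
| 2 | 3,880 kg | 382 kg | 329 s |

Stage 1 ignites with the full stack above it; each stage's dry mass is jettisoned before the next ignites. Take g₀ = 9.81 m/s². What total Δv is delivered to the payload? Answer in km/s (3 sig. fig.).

Ignition mass of stage 1 = 24,300+1,570 + 3,880+382 + 2,080 = 32,212 kg.
Stage 1: m₀ = 32,212 kg, m_f = 32,212 − 24,300 = 7,912 kg; Δv = 259×9.81×ln(4.071) = 2540.8×1.4040 ≈ 3567 m/s.
Stage 2: m₀ = 6,342 kg, m_f = 6,342 − 3,880 = 2,462 kg; Δv = 329×9.81×ln(2.576) = 3227.5×0.9462 ≈ 3054 m/s.
Total Δv = 3567 + 3054 = 6621 m/s.

Δv ≈ 6.62 km/s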